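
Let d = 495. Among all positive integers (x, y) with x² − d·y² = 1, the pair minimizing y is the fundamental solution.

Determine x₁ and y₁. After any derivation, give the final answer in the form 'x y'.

89 4

d=495: √d = [22; 4,44] (ℓ=2, even), read p_1/q_1
a_0=22:  p_0=22·1+0=22,  q_0=22·0+1=1
a_1=4:  p_1=4·22+1=89,  q_1=4·1+0=4
(x₁, y₁) = (89, 4);  89² − 495·4² = 1 ✓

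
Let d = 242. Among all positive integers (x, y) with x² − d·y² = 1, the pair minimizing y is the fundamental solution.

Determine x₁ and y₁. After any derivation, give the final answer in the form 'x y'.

19601 1260

√242 → a₀=15, period (1,1,3,1,14,1,3,1,1,30); ℓ=10 even so k=9
step 0: (15, 1)  from 15·(1,0) + (0,1)
step 1: (16, 1)  from 1·(15,1) + (1,0)
step 2: (31, 2)  from 1·(16,1) + (15,1)
step 3: (109, 7)  from 3·(31,2) + (16,1)
…
step 5: (2069, 133)  from 14·(140,9) + (109,7)
…
step 7: (8696, 559)  from 3·(2209,142) + (2069,133)
step 8: (10905, 701)  from 1·(8696,559) + (2209,142)
step 9: (19601, 1260)  from 1·(10905,701) + (8696,559)
→ (19601, 1260).  Check: 19601²=384199201, 242·1260²=384199200, difference 1.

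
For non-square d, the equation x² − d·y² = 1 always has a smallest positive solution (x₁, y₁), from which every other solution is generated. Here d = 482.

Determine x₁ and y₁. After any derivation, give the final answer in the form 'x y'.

483 22

[21; 1,20,1,42] for √482; ℓ=4 ⇒ convergent index 3
k=0  a_k=21  p_k/q_k = 21/1
k=1  a_k=1  p_k/q_k = 22/1
k=2  a_k=20  p_k/q_k = 461/21
k=3  a_k=1  p_k/q_k = 483/22
fundamental: x₁=483, y₁=22  (since 233289 − 482·484 = 1)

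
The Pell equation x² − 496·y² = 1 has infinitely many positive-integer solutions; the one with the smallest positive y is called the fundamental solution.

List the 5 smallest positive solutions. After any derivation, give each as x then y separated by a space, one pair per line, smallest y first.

d=496: √d = [22; 3,1,2,4,1,…,1,3,44] (ℓ=16, even), read p_15/q_15
step 0: (22, 1)  from 22·(1,0) + (0,1)
step 1: (67, 3)  from 3·(22,1) + (1,0)
step 2: (89, 4)  from 1·(67,3) + (22,1)
step 3: (245, 11)  from 2·(89,4) + (67,3)
step 4: (1069, 48)  from 4·(245,11) + (89,4)
step 5: (1314, 59)  from 1·(1069,48) + (245,11)
…
step 8: (14543, 653)  from 2·(6080,273) + (2383,107)
step 9: (35166, 1579)  from 2·(14543,653) + (6080,273)
step 10: (49709, 2232)  from 1·(35166,1579) + (14543,653)
step 11: (84875, 3811)  from 1·(49709,2232) + (35166,1579)
step 12: (389209, 17476)  from 4·(84875,3811) + (49709,2232)
…
step 14: (1252502, 56239)  from 1·(863293,38763) + (389209,17476)
step 15: (4620799, 207480)  from 3·(1252502,56239) + (863293,38763)
→ (4620799, 207480).  Check: 4620799²=21351783398401, 496·207480²=21351783398400, difference 1.
(4620799+207480√496)^2 = 42703566796801 + 1917446753040√496
(4620799+207480√496)^3 = 394649197502177907199 + 17720272078000750440√496
(4620799+207480√496)^4 = 3647189234337689639247667201 + 163763630995505661818050080√496
(4620799+207480√496)^5 = 33705856733676329245494460531519999 + 1513437644680785412974289982477400√496

4620799 207480
42703566796801 1917446753040
394649197502177907199 17720272078000750440
3647189234337689639247667201 163763630995505661818050080
33705856733676329245494460531519999 1513437644680785412974289982477400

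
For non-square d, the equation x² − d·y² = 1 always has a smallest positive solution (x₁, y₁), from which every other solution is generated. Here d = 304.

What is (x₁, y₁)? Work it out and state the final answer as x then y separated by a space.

57799 3315

√304 = [17; 2,3,2,1,1,1,1,1,2,3,2,34, …], period ℓ=12 (even) → k=11
a_0=17:  p_0=17·1+0=17,  q_0=17·0+1=1
…
a_2=3:  p_2=3·35+17=122,  q_2=3·2+1=7
a_3=2:  p_3=2·122+35=279,  q_3=2·7+2=16
a_4=1:  p_4=1·279+122=401,  q_4=1·16+7=23
…
a_6=1:  p_6=1·680+401=1081,  q_6=1·39+23=62
a_7=1:  p_7=1·1081+680=1761,  q_7=1·62+39=101
a_8=1:  p_8=1·1761+1081=2842,  q_8=1·101+62=163
a_9=2:  p_9=2·2842+1761=7445,  q_9=2·163+101=427
a_10=3:  p_10=3·7445+2842=25177,  q_10=3·427+163=1444
a_11=2:  p_11=2·25177+7445=57799,  q_11=2·1444+427=3315
→ (57799, 3315).  Check: 57799²=3340724401, 304·3315²=3340724400, difference 1.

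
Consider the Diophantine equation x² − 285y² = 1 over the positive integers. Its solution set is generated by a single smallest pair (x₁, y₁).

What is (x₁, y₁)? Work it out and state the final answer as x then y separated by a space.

√285 = [16; 1,7,2,7,1,32, …], period ℓ=6 (even) → k=5
step 0: (16, 1)  from 16·(1,0) + (0,1)
…
step 3: (287, 17)  from 2·(135,8) + (17,1)
step 4: (2144, 127)  from 7·(287,17) + (135,8)
step 5: (2431, 144)  from 1·(2144,127) + (287,17)
→ (2431, 144).  Check: 2431²=5909761, 285·144²=5909760, difference 1.

2431 144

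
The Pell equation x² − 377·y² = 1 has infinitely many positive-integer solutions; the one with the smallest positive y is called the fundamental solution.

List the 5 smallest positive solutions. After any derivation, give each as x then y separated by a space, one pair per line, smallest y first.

233 12
108577 5592
50596649 2605860
23577929857 1214325168
10987264716713 565872922428

[19; 2,2,2,38] for √377; ℓ=4 ⇒ convergent index 3
i=0: a=19 ⇒ p=19, q=1
…
i=2: a=2 ⇒ p=97, q=5
i=3: a=2 ⇒ p=233, q=12
(x₁, y₁) = (233, 12);  233² − 377·12² = 1 ✓
(x_2, y_2) = (233·233 + 377·12·12, 233·12 + 12·233) = (108577, 5592)
(x_3, y_3) = (233·108577 + 377·12·5592, 233·5592 + 12·108577) = (50596649, 2605860)
(x_4, y_4) = (233·50596649 + 377·12·2605860, 233·2605860 + 12·50596649) = (23577929857, 1214325168)
(x_5, y_5) = (233·23577929857 + 377·12·1214325168, 233·1214325168 + 12·23577929857) = (10987264716713, 565872922428)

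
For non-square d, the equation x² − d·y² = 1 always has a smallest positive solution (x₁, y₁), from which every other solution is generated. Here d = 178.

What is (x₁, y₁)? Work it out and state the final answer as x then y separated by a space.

1601 120

[13; 2,1,12,1,2,26] for √178; ℓ=6 ⇒ convergent index 5
step 0: (13, 1)  from 13·(1,0) + (0,1)
step 1: (27, 2)  from 2·(13,1) + (1,0)
…
step 4: (547, 41)  from 1·(507,38) + (40,3)
step 5: (1601, 120)  from 2·(547,41) + (507,38)
→ (1601, 120).  Check: 1601²=2563201, 178·120²=2563200, difference 1.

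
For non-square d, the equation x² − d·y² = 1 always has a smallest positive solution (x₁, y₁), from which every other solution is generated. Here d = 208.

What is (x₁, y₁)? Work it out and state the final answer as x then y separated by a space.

d=208: √d = [14; 2,2,1,2,2,28] (ℓ=6, even), read p_5/q_5
step 0: (14, 1)  from 14·(1,0) + (0,1)
…
step 3: (101, 7)  from 1·(72,5) + (29,2)
step 4: (274, 19)  from 2·(101,7) + (72,5)
step 5: (649, 45)  from 2·(274,19) + (101,7)
fundamental: x₁=649, y₁=45  (since 421201 − 208·2025 = 1)

649 45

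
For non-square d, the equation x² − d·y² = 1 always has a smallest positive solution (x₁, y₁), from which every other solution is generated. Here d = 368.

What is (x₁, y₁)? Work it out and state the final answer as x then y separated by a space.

√368 → a₀=19, period (5,2,5,38); ℓ=4 even so k=3
k=0  a_k=19  p_k/q_k = 19/1
k=1  a_k=5  p_k/q_k = 96/5
k=2  a_k=2  p_k/q_k = 211/11
k=3  a_k=5  p_k/q_k = 1151/60
→ (1151, 60).  Check: 1151²=1324801, 368·60²=1324800, difference 1.

1151 60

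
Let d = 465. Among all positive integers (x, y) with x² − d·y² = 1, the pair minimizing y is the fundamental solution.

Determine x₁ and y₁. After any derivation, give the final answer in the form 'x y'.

d=465: √d = [21; 1,1,3,2,2,2,3,1,1,42] (ℓ=10, even), read p_9/q_9
a_0=21:  p_0=21·1+0=21,  q_0=21·0+1=1
a_1=1:  p_1=1·21+1=22,  q_1=1·1+0=1
a_2=1:  p_2=1·22+21=43,  q_2=1·1+1=2
a_3=3:  p_3=3·43+22=151,  q_3=3·2+1=7
a_4=2:  p_4=2·151+43=345,  q_4=2·7+2=16
a_5=2:  p_5=2·345+151=841,  q_5=2·16+7=39
…
a_7=3:  p_7=3·2027+841=6922,  q_7=3·94+39=321
a_8=1:  p_8=1·6922+2027=8949,  q_8=1·321+94=415
a_9=1:  p_9=1·8949+6922=15871,  q_9=1·415+321=736
(x₁, y₁) = (15871, 736);  15871² − 465·736² = 1 ✓

15871 736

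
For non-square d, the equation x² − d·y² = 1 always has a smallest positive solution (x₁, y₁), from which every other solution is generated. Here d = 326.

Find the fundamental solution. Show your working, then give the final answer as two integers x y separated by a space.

325 18

d=326: √d = [18; 18,36] (ℓ=2, even), read p_1/q_1
i=0: a=18 ⇒ p=18, q=1
i=1: a=18 ⇒ p=325, q=18
fundamental: x₁=325, y₁=18  (since 105625 − 326·324 = 1)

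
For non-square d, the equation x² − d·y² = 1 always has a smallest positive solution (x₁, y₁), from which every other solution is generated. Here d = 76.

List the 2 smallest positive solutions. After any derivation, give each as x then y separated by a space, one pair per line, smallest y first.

57799 6630
6681448801 766414740

[8; 1,2,1,1,5,4,5,1,1,2,1,16] for √76; ℓ=12 ⇒ convergent index 11
a_0=8:  p_0=8·1+0=8,  q_0=8·0+1=1
a_1=1:  p_1=1·8+1=9,  q_1=1·1+0=1
…
a_4=1:  p_4=1·35+26=61,  q_4=1·4+3=7
a_5=5:  p_5=5·61+35=340,  q_5=5·7+4=39
a_6=4:  p_6=4·340+61=1421,  q_6=4·39+7=163
…
a_10=2:  p_10=2·16311+8866=41488,  q_10=2·1871+1017=4759
a_11=1:  p_11=1·41488+16311=57799,  q_11=1·4759+1871=6630
→ (57799, 6630).  Check: 57799²=3340724401, 76·6630²=3340724400, difference 1.
(57799+6630√76)^2 = 6681448801 + 766414740√76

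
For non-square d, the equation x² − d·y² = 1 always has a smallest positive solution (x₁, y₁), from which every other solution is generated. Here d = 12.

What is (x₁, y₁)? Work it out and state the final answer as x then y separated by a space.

7 2

[3; 2,6] for √12; ℓ=2 ⇒ convergent index 1
a_0=3:  p_0=3·1+0=3,  q_0=3·0+1=1
a_1=2:  p_1=2·3+1=7,  q_1=2·1+0=2
fundamental: x₁=7, y₁=2  (since 49 − 12·4 = 1)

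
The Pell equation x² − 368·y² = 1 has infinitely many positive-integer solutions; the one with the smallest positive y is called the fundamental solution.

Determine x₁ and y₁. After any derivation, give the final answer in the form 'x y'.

1151 60

d=368: √d = [19; 5,2,5,38] (ℓ=4, even), read p_3/q_3
i=0: a=19 ⇒ p=19, q=1
i=1: a=5 ⇒ p=96, q=5
i=2: a=2 ⇒ p=211, q=11
i=3: a=5 ⇒ p=1151, q=60
→ (1151, 60).  Check: 1151²=1324801, 368·60²=1324800, difference 1.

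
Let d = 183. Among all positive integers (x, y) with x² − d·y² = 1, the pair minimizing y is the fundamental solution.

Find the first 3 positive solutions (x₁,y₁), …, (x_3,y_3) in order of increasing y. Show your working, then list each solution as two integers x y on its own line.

487 36
474337 35064
462003751 34152300

d=183: √d = [13; 1,1,8,1,1,26] (ℓ=6, even), read p_5/q_5
i=0: a=13 ⇒ p=13, q=1
…
i=2: a=1 ⇒ p=27, q=2
i=3: a=8 ⇒ p=230, q=17
i=4: a=1 ⇒ p=257, q=19
i=5: a=1 ⇒ p=487, q=36
fundamental: x₁=487, y₁=36  (since 237169 − 183·1296 = 1)
(x_2, y_2) = (487·487 + 183·36·36, 487·36 + 36·487) = (474337, 35064)
(x_3, y_3) = (487·474337 + 183·36·35064, 487·35064 + 36·474337) = (462003751, 34152300)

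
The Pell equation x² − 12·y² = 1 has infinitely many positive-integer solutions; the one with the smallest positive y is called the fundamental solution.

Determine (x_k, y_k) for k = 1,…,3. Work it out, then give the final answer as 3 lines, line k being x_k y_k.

√12 → a₀=3, period (2,6); ℓ=2 even so k=1
k=0  a_k=3  p_k/q_k = 3/1
k=1  a_k=2  p_k/q_k = 7/2
fundamental: x₁=7, y₁=2  (since 49 − 12·4 = 1)
(7+2√12)^2 = 97 + 28√12
(7+2√12)^3 = 1351 + 390√12

7 2
97 28
1351 390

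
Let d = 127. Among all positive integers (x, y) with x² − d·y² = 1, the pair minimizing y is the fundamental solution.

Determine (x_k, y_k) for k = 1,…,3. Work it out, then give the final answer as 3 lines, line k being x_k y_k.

4730624 419775
44757606858751 3971595379200
423462818377139450624 37576248838264821825

√127 → a₀=11, period (3,1,2,2,7,11,7,2,2,1,3,22); ℓ=12 even so k=11
k=0  a_k=11  p_k/q_k = 11/1
k=1  a_k=3  p_k/q_k = 34/3
…
k=4  a_k=2  p_k/q_k = 293/26
…
k=6  a_k=11  p_k/q_k = 24218/2149
k=7  a_k=7  p_k/q_k = 171701/15236
k=8  a_k=2  p_k/q_k = 367620/32621
…
k=10  a_k=1  p_k/q_k = 1274561/113099
k=11  a_k=3  p_k/q_k = 4730624/419775
(x₁, y₁) = (4730624, 419775);  4730624² − 127·419775² = 1 ✓
k=2:  x_2 = 4730624·4730624+127·419775·419775 = 44757606858751,  y_2 = 4730624·419775+419775·4730624 = 3971595379200
k=3:  x_3 = 4730624·44757606858751+127·419775·3971595379200 = 423462818377139450624,  y_3 = 4730624·3971595379200+419775·44757606858751 = 37576248838264821825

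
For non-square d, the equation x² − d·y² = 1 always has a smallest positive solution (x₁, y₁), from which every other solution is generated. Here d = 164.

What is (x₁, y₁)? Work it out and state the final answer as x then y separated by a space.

2049 160

√164 = [12; 1,4,6,4,1,24, …], period ℓ=6 (even) → k=5
a_0=12:  p_0=12·1+0=12,  q_0=12·0+1=1
a_1=1:  p_1=1·12+1=13,  q_1=1·1+0=1
a_2=4:  p_2=4·13+12=64,  q_2=4·1+1=5
a_3=6:  p_3=6·64+13=397,  q_3=6·5+1=31
a_4=4:  p_4=4·397+64=1652,  q_4=4·31+5=129
a_5=1:  p_5=1·1652+397=2049,  q_5=1·129+31=160
→ (2049, 160).  Check: 2049²=4198401, 164·160²=4198400, difference 1.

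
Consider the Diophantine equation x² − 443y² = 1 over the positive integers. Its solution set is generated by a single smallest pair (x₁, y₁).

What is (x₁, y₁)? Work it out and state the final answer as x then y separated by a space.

442 21

[21; 21,42] for √443; ℓ=2 ⇒ convergent index 1
a_0=21:  p_0=21·1+0=21,  q_0=21·0+1=1
a_1=21:  p_1=21·21+1=442,  q_1=21·1+0=21
(x₁, y₁) = (442, 21);  442² − 443·21² = 1 ✓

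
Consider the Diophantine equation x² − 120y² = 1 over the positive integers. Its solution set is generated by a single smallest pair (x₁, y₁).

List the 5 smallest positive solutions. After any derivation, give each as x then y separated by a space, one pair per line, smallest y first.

11 1
241 22
5291 483
116161 10604
2550251 232805

√120 = [10; 1,20, …], period ℓ=2 (even) → k=1
a_0=10:  p_0=10·1+0=10,  q_0=10·0+1=1
a_1=1:  p_1=1·10+1=11,  q_1=1·1+0=1
(x₁, y₁) = (11, 1);  11² − 120·1² = 1 ✓
(11+1√120)^2 = 241 + 22√120
(11+1√120)^3 = 5291 + 483√120
(11+1√120)^4 = 116161 + 10604√120
(11+1√120)^5 = 2550251 + 232805√120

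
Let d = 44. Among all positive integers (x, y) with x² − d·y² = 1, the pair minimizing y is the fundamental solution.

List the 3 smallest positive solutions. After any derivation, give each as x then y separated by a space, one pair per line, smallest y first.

√44 → a₀=6, period (1,1,1,2,1,1,1,12); ℓ=8 even so k=7
i=0: a=6 ⇒ p=6, q=1
…
i=2: a=1 ⇒ p=13, q=2
i=3: a=1 ⇒ p=20, q=3
…
i=5: a=1 ⇒ p=73, q=11
i=6: a=1 ⇒ p=126, q=19
i=7: a=1 ⇒ p=199, q=30
(x₁, y₁) = (199, 30);  199² − 44·30² = 1 ✓
n=2: (199,30)∘(199,30) = (199·199+44·30·30, 199·30+30·199) = (79201,11940)
n=3: (79201,11940)∘(199,30) = (199·79201+44·30·11940, 199·11940+30·79201) = (31521799,4752090)

199 30
79201 11940
31521799 4752090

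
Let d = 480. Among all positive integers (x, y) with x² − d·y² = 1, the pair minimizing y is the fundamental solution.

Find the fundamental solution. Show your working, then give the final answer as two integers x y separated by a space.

√480 → a₀=21, period (1,9,1,42); ℓ=4 even so k=3
k=0  a_k=21  p_k/q_k = 21/1
…
k=2  a_k=9  p_k/q_k = 219/10
k=3  a_k=1  p_k/q_k = 241/11
fundamental: x₁=241, y₁=11  (since 58081 − 480·121 = 1)

241 11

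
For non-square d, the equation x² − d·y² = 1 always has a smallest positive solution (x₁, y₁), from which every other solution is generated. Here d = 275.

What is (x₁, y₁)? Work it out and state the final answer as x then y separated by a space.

√275 → a₀=16, period (1,1,2,1,1,32); ℓ=6 even so k=5
a_0=16:  p_0=16·1+0=16,  q_0=16·0+1=1
a_1=1:  p_1=1·16+1=17,  q_1=1·1+0=1
…
a_3=2:  p_3=2·33+17=83,  q_3=2·2+1=5
a_4=1:  p_4=1·83+33=116,  q_4=1·5+2=7
a_5=1:  p_5=1·116+83=199,  q_5=1·7+5=12
(x₁, y₁) = (199, 12);  199² − 275·12² = 1 ✓

199 12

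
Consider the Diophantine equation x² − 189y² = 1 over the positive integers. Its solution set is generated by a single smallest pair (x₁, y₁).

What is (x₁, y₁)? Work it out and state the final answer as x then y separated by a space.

√189 → a₀=13, period (1,2,1,26); ℓ=4 even so k=3
k=0  a_k=13  p_k/q_k = 13/1
…
k=2  a_k=2  p_k/q_k = 41/3
k=3  a_k=1  p_k/q_k = 55/4
→ (55, 4).  Check: 55²=3025, 189·4²=3024, difference 1.

55 4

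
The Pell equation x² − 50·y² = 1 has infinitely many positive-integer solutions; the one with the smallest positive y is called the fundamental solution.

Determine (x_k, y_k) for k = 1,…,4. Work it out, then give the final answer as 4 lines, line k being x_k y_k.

99 14
19601 2772
3880899 548842
768398401 108667944

d=50: √d = [7; 14] (ℓ=1, odd), read p_1/q_1
k=0  a_k=7  p_k/q_k = 7/1
k=1  a_k=14  p_k/q_k = 99/14
(x₁, y₁) = (99, 14);  99² − 50·14² = 1 ✓
n=2: (99,14)∘(99,14) = (99·99+50·14·14, 99·14+14·99) = (19601,2772)
n=3: (19601,2772)∘(99,14) = (99·19601+50·14·2772, 99·2772+14·19601) = (3880899,548842)
n=4: (3880899,548842)∘(99,14) = (99·3880899+50·14·548842, 99·548842+14·3880899) = (768398401,108667944)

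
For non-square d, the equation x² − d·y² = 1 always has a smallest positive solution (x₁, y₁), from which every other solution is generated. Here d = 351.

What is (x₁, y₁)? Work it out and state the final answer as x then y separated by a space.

62425 3332

√351 → a₀=18, period (1,2,1,3,2,2,2,3,1,2,1,36); ℓ=12 even so k=11
a_0=18:  p_0=18·1+0=18,  q_0=18·0+1=1
a_1=1:  p_1=1·18+1=19,  q_1=1·1+0=1
a_2=2:  p_2=2·19+18=56,  q_2=2·1+1=3
a_3=1:  p_3=1·56+19=75,  q_3=1·3+1=4
a_4=3:  p_4=3·75+56=281,  q_4=3·4+3=15
a_5=2:  p_5=2·281+75=637,  q_5=2·15+4=34
a_6=2:  p_6=2·637+281=1555,  q_6=2·34+15=83
a_7=2:  p_7=2·1555+637=3747,  q_7=2·83+34=200
a_8=3:  p_8=3·3747+1555=12796,  q_8=3·200+83=683
a_9=1:  p_9=1·12796+3747=16543,  q_9=1·683+200=883
a_10=2:  p_10=2·16543+12796=45882,  q_10=2·883+683=2449
a_11=1:  p_11=1·45882+16543=62425,  q_11=1·2449+883=3332
→ (62425, 3332).  Check: 62425²=3896880625, 351·3332²=3896880624, difference 1.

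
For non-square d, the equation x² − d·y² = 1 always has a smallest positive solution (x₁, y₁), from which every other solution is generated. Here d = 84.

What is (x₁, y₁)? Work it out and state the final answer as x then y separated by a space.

55 6

√84 → a₀=9, period (6,18); ℓ=2 even so k=1
step 0: (9, 1)  from 9·(1,0) + (0,1)
step 1: (55, 6)  from 6·(9,1) + (1,0)
→ (55, 6).  Check: 55²=3025, 84·6²=3024, difference 1.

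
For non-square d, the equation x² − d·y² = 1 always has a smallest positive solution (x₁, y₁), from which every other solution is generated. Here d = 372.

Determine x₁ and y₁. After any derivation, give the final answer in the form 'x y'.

[19; 3,2,12,2,3,38] for √372; ℓ=6 ⇒ convergent index 5
i=0: a=19 ⇒ p=19, q=1
…
i=4: a=2 ⇒ p=3491, q=181
i=5: a=3 ⇒ p=12151, q=630
fundamental: x₁=12151, y₁=630  (since 147646801 − 372·396900 = 1)

12151 630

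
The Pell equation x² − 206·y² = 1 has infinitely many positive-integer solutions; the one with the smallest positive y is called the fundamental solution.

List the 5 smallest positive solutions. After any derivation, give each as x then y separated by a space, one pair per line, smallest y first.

d=206: √d = [14; 2,1,5,14,5,1,2,28] (ℓ=8, even), read p_7/q_7
i=0: a=14 ⇒ p=14, q=1
…
i=3: a=5 ⇒ p=244, q=17
…
i=5: a=5 ⇒ p=17539, q=1222
i=6: a=1 ⇒ p=20998, q=1463
i=7: a=2 ⇒ p=59535, q=4148
→ (59535, 4148).  Check: 59535²=3544416225, 206·4148²=3544416224, difference 1.
(x_2, y_2) = (59535·59535 + 206·4148·4148, 59535·4148 + 4148·59535) = (7088832449, 493902360)
(x_3, y_3) = (59535·7088832449 + 206·4148·493902360, 59535·493902360 + 4148·7088832449) = (844067279642895, 58808954001052)
(x_4, y_4) = (59535·844067279642895 + 206·4148·58808954001052, 59535·58808954001052 + 4148·844067279642895) = (100503090979990675201, 7002382152411359280)
(x_5, y_5) = (59535·100503090979990675201 + 206·4148·7002382152411359280, 59535·7002382152411359280 + 4148·100503090979990675201) = (11966903042143422416540175, 833773642828811595468548)

59535 4148
7088832449 493902360
844067279642895 58808954001052
100503090979990675201 7002382152411359280
11966903042143422416540175 833773642828811595468548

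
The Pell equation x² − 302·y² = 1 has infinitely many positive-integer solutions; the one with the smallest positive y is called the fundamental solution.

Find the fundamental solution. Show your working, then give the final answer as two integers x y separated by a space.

4276623 246092

d=302: √d = [17; 2,1,1,1,4,…,1,2,34] (ℓ=16, even), read p_15/q_15
step 0: (17, 1)  from 17·(1,0) + (0,1)
step 1: (35, 2)  from 2·(17,1) + (1,0)
…
step 4: (139, 8)  from 1·(87,5) + (52,3)
…
step 7: (2068, 119)  from 1·(1425,82) + (643,37)
…
step 9: (36581, 2105)  from 1·(34513,1986) + (2068,119)
step 10: (107675, 6196)  from 2·(36581,2105) + (34513,1986)
step 11: (467281, 26889)  from 4·(107675,6196) + (36581,2105)
…
step 14: (1617193, 93059)  from 1·(1042237,59974) + (574956,33085)
step 15: (4276623, 246092)  from 2·(1617193,93059) + (1042237,59974)
(x₁, y₁) = (4276623, 246092);  4276623² − 302·246092² = 1 ✓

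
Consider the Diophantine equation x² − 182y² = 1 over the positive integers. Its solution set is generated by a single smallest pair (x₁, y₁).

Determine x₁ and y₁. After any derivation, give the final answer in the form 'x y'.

√182 → a₀=13, period (2,26); ℓ=2 even so k=1
step 0: (13, 1)  from 13·(1,0) + (0,1)
step 1: (27, 2)  from 2·(13,1) + (1,0)
(x₁, y₁) = (27, 2);  27² − 182·2² = 1 ✓

27 2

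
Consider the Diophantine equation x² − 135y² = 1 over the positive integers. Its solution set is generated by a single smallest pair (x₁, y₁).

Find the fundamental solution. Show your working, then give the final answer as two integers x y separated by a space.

244 21

d=135: √d = [11; 1,1,1,1,1,1,1,22] (ℓ=8, even), read p_7/q_7
a_0=11:  p_0=11·1+0=11,  q_0=11·0+1=1
a_1=1:  p_1=1·11+1=12,  q_1=1·1+0=1
…
a_3=1:  p_3=1·23+12=35,  q_3=1·2+1=3
a_4=1:  p_4=1·35+23=58,  q_4=1·3+2=5
a_5=1:  p_5=1·58+35=93,  q_5=1·5+3=8
a_6=1:  p_6=1·93+58=151,  q_6=1·8+5=13
a_7=1:  p_7=1·151+93=244,  q_7=1·13+8=21
(x₁, y₁) = (244, 21);  244² − 135·21² = 1 ✓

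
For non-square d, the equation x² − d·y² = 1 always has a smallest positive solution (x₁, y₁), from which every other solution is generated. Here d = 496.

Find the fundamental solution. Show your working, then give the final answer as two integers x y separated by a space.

4620799 207480

√496 = [22; 3,1,2,4,1,…,1,3,44, …], period ℓ=16 (even) → k=15
i=0: a=22 ⇒ p=22, q=1
…
i=2: a=1 ⇒ p=89, q=4
i=3: a=2 ⇒ p=245, q=11
…
i=8: a=2 ⇒ p=14543, q=653
i=9: a=2 ⇒ p=35166, q=1579
…
i=12: a=4 ⇒ p=389209, q=17476
…
i=14: a=1 ⇒ p=1252502, q=56239
i=15: a=3 ⇒ p=4620799, q=207480
(x₁, y₁) = (4620799, 207480);  4620799² − 496·207480² = 1 ✓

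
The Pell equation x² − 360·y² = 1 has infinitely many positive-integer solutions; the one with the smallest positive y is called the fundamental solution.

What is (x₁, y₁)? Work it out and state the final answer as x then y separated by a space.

19 1

d=360: √d = [18; 1,36] (ℓ=2, even), read p_1/q_1
i=0: a=18 ⇒ p=18, q=1
i=1: a=1 ⇒ p=19, q=1
fundamental: x₁=19, y₁=1  (since 361 − 360·1 = 1)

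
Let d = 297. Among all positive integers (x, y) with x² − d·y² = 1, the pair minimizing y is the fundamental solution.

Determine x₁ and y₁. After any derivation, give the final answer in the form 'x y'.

d=297: √d = [17; 4,3,1,1,2,1,1,3,4,34] (ℓ=10, even), read p_9/q_9
k=0  a_k=17  p_k/q_k = 17/1
k=1  a_k=4  p_k/q_k = 69/4
k=2  a_k=3  p_k/q_k = 224/13
k=3  a_k=1  p_k/q_k = 293/17
k=4  a_k=1  p_k/q_k = 517/30
k=5  a_k=2  p_k/q_k = 1327/77
k=6  a_k=1  p_k/q_k = 1844/107
k=7  a_k=1  p_k/q_k = 3171/184
k=8  a_k=3  p_k/q_k = 11357/659
k=9  a_k=4  p_k/q_k = 48599/2820
(x₁, y₁) = (48599, 2820);  48599² − 297·2820² = 1 ✓

48599 2820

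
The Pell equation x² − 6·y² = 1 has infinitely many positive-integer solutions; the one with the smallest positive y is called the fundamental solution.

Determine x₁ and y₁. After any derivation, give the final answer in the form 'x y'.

5 2

[2; 2,4] for √6; ℓ=2 ⇒ convergent index 1
k=0  a_k=2  p_k/q_k = 2/1
k=1  a_k=2  p_k/q_k = 5/2
fundamental: x₁=5, y₁=2  (since 25 − 6·4 = 1)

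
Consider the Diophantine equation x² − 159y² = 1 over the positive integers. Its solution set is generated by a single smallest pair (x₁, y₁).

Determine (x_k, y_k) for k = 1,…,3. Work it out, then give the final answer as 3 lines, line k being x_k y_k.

d=159: √d = [12; 1,1,1,1,3,1,1,1,1,24] (ℓ=10, even), read p_9/q_9
a_0=12:  p_0=12·1+0=12,  q_0=12·0+1=1
…
a_3=1:  p_3=1·25+13=38,  q_3=1·2+1=3
…
a_5=3:  p_5=3·63+38=227,  q_5=3·5+3=18
…
a_8=1:  p_8=1·517+290=807,  q_8=1·41+23=64
a_9=1:  p_9=1·807+517=1324,  q_9=1·64+41=105
→ (1324, 105).  Check: 1324²=1752976, 159·105²=1752975, difference 1.
k=2:  x_2 = 1324·1324+159·105·105 = 3505951,  y_2 = 1324·105+105·1324 = 278040
k=3:  x_3 = 1324·3505951+159·105·278040 = 9283756924,  y_3 = 1324·278040+105·3505951 = 736249815

1324 105
3505951 278040
9283756924 736249815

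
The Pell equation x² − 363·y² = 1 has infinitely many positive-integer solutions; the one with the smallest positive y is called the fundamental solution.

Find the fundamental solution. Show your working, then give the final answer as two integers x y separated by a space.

d=363: √d = [19; 19,38] (ℓ=2, even), read p_1/q_1
k=0  a_k=19  p_k/q_k = 19/1
k=1  a_k=19  p_k/q_k = 362/19
→ (362, 19).  Check: 362²=131044, 363·19²=131043, difference 1.

362 19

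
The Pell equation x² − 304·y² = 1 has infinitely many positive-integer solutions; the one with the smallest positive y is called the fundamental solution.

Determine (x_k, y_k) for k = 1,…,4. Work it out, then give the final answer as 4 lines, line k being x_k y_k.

√304 = [17; 2,3,2,1,1,1,1,1,2,3,2,34, …], period ℓ=12 (even) → k=11
i=0: a=17 ⇒ p=17, q=1
i=1: a=2 ⇒ p=35, q=2
i=2: a=3 ⇒ p=122, q=7
i=3: a=2 ⇒ p=279, q=16
i=4: a=1 ⇒ p=401, q=23
…
i=8: a=1 ⇒ p=2842, q=163
…
i=10: a=3 ⇒ p=25177, q=1444
i=11: a=2 ⇒ p=57799, q=3315
(x₁, y₁) = (57799, 3315);  57799² − 304·3315² = 1 ✓
n=2: (57799,3315)∘(57799,3315) = (57799·57799+304·3315·3315, 57799·3315+3315·57799) = (6681448801,383207370)
n=3: (6681448801,383207370)∘(57799,3315) = (57799·6681448801+304·3315·383207370, 57799·383207370+3315·6681448801) = (772362118440199,44298005553945)
n=4: (772362118440199,44298005553945)∘(57799,3315) = (57799·772362118440199+304·3315·44298005553945, 57799·44298005553945+3315·772362118440199) = (89283516160768675201,5120760845641726740)

57799 3315
6681448801 383207370
772362118440199 44298005553945
89283516160768675201 5120760845641726740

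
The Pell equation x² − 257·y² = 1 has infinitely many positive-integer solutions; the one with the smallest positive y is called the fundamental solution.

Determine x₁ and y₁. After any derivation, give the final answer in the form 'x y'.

d=257: √d = [16; 32] (ℓ=1, odd), read p_1/q_1
k=0  a_k=16  p_k/q_k = 16/1
k=1  a_k=32  p_k/q_k = 513/32
fundamental: x₁=513, y₁=32  (since 263169 − 257·1024 = 1)

513 32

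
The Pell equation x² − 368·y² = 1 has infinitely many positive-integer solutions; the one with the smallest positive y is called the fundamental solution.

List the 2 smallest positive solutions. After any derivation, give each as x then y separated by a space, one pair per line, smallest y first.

√368 → a₀=19, period (5,2,5,38); ℓ=4 even so k=3
step 0: (19, 1)  from 19·(1,0) + (0,1)
step 1: (96, 5)  from 5·(19,1) + (1,0)
step 2: (211, 11)  from 2·(96,5) + (19,1)
step 3: (1151, 60)  from 5·(211,11) + (96,5)
→ (1151, 60).  Check: 1151²=1324801, 368·60²=1324800, difference 1.
k=2:  x_2 = 1151·1151+368·60·60 = 2649601,  y_2 = 1151·60+60·1151 = 138120

1151 60
2649601 138120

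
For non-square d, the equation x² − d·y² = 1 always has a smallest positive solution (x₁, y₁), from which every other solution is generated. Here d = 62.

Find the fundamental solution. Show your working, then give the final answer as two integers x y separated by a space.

√62 → a₀=7, period (1,6,1,14); ℓ=4 even so k=3
i=0: a=7 ⇒ p=7, q=1
i=1: a=1 ⇒ p=8, q=1
i=2: a=6 ⇒ p=55, q=7
i=3: a=1 ⇒ p=63, q=8
fundamental: x₁=63, y₁=8  (since 3969 − 62·64 = 1)

63 8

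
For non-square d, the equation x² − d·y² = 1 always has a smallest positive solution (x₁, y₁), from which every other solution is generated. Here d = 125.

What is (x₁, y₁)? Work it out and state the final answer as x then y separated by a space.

930249 83204

d=125: √d = [11; 5,1,1,5,22] (ℓ=5, odd), read p_9/q_9
k=0  a_k=11  p_k/q_k = 11/1
k=1  a_k=5  p_k/q_k = 56/5
…
k=4  a_k=5  p_k/q_k = 682/61
…
k=8  a_k=1  p_k/q_k = 167761/15005
k=9  a_k=5  p_k/q_k = 930249/83204
fundamental: x₁=930249, y₁=83204  (since 865363202001 − 125·6922905616 = 1)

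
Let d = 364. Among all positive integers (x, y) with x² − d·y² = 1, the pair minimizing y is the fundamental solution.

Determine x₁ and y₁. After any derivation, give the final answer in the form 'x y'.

4954951 259710

d=364: √d = [19; 12,1,2,3,1,8,1,3,2,1,12,38] (ℓ=12, even), read p_11/q_11
step 0: (19, 1)  from 19·(1,0) + (0,1)
step 1: (229, 12)  from 12·(19,1) + (1,0)
…
step 3: (725, 38)  from 2·(248,13) + (229,12)
step 4: (2423, 127)  from 3·(725,38) + (248,13)
…
step 6: (27607, 1447)  from 8·(3148,165) + (2423,127)
…
step 8: (119872, 6283)  from 3·(30755,1612) + (27607,1447)
…
step 10: (390371, 20461)  from 1·(270499,14178) + (119872,6283)
step 11: (4954951, 259710)  from 12·(390371,20461) + (270499,14178)
(x₁, y₁) = (4954951, 259710);  4954951² − 364·259710² = 1 ✓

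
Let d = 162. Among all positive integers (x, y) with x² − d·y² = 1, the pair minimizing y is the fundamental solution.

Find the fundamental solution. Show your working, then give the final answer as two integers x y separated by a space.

19601 1540

d=162: √d = [12; 1,2,1,2,12,2,1,2,1,24] (ℓ=10, even), read p_9/q_9
a_0=12:  p_0=12·1+0=12,  q_0=12·0+1=1
a_1=1:  p_1=1·12+1=13,  q_1=1·1+0=1
a_2=2:  p_2=2·13+12=38,  q_2=2·1+1=3
a_3=1:  p_3=1·38+13=51,  q_3=1·3+1=4
…
a_6=2:  p_6=2·1731+140=3602,  q_6=2·136+11=283
…
a_8=2:  p_8=2·5333+3602=14268,  q_8=2·419+283=1121
a_9=1:  p_9=1·14268+5333=19601,  q_9=1·1121+419=1540
→ (19601, 1540).  Check: 19601²=384199201, 162·1540²=384199200, difference 1.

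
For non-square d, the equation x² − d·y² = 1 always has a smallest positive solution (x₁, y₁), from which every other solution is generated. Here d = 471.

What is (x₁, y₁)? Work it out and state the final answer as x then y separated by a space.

√471 = [21; 1,2,2,1,3,…,2,1,42, …], period ℓ=14 (even) → k=13
i=0: a=21 ⇒ p=21, q=1
…
i=2: a=2 ⇒ p=65, q=3
i=3: a=2 ⇒ p=152, q=7
…
i=5: a=3 ⇒ p=803, q=37
i=6: a=4 ⇒ p=3429, q=158
i=7: a=14 ⇒ p=48809, q=2249
i=8: a=4 ⇒ p=198665, q=9154
i=9: a=3 ⇒ p=644804, q=29711
i=10: a=1 ⇒ p=843469, q=38865
i=11: a=2 ⇒ p=2331742, q=107441
i=12: a=2 ⇒ p=5506953, q=253747
i=13: a=1 ⇒ p=7838695, q=361188
fundamental: x₁=7838695, y₁=361188  (since 61445139303025 − 471·130456771344 = 1)

7838695 361188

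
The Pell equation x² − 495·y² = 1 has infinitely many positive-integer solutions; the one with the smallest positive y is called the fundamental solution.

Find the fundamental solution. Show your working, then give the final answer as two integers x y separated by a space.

d=495: √d = [22; 4,44] (ℓ=2, even), read p_1/q_1
k=0  a_k=22  p_k/q_k = 22/1
k=1  a_k=4  p_k/q_k = 89/4
fundamental: x₁=89, y₁=4  (since 7921 − 495·16 = 1)

89 4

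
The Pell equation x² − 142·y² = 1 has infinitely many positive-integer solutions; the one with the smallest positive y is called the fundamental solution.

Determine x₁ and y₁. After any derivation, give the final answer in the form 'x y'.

√142 = [11; 1,10,1,22, …], period ℓ=4 (even) → k=3
k=0  a_k=11  p_k/q_k = 11/1
…
k=2  a_k=10  p_k/q_k = 131/11
k=3  a_k=1  p_k/q_k = 143/12
(x₁, y₁) = (143, 12);  143² − 142·12² = 1 ✓

143 12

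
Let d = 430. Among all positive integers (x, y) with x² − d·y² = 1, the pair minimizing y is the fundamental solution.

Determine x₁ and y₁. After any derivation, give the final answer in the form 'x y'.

2862251 138030

√430 → a₀=20, period (1,2,1,3,1,…,2,1,40); ℓ=14 even so k=13
a_0=20:  p_0=20·1+0=20,  q_0=20·0+1=1
a_1=1:  p_1=1·20+1=21,  q_1=1·1+0=1
a_2=2:  p_2=2·21+20=62,  q_2=2·1+1=3
a_3=1:  p_3=1·62+21=83,  q_3=1·3+1=4
a_4=3:  p_4=3·83+62=311,  q_4=3·4+3=15
a_5=1:  p_5=1·311+83=394,  q_5=1·15+4=19
a_6=6:  p_6=6·394+311=2675,  q_6=6·19+15=129
a_7=8:  p_7=8·2675+394=21794,  q_7=8·129+19=1051
a_8=6:  p_8=6·21794+2675=133439,  q_8=6·1051+129=6435
a_9=1:  p_9=1·133439+21794=155233,  q_9=1·6435+1051=7486
…
a_11=1:  p_11=1·599138+155233=754371,  q_11=1·28893+7486=36379
a_12=2:  p_12=2·754371+599138=2107880,  q_12=2·36379+28893=101651
a_13=1:  p_13=1·2107880+754371=2862251,  q_13=1·101651+36379=138030
fundamental: x₁=2862251, y₁=138030  (since 8192480787001 − 430·19052280900 = 1)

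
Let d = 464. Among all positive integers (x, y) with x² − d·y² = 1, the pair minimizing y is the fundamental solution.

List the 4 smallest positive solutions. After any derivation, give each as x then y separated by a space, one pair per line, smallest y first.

d=464: √d = [21; 1,1,5,1,1,1,5,1,1,42] (ℓ=10, even), read p_9/q_9
step 0: (21, 1)  from 21·(1,0) + (0,1)
step 1: (22, 1)  from 1·(21,1) + (1,0)
step 2: (43, 2)  from 1·(22,1) + (21,1)
…
step 4: (280, 13)  from 1·(237,11) + (43,2)
step 5: (517, 24)  from 1·(280,13) + (237,11)
step 6: (797, 37)  from 1·(517,24) + (280,13)
…
step 8: (5299, 246)  from 1·(4502,209) + (797,37)
step 9: (9801, 455)  from 1·(5299,246) + (4502,209)
(x₁, y₁) = (9801, 455);  9801² − 464·455² = 1 ✓
(x_2, y_2) = (9801·9801 + 464·455·455, 9801·455 + 455·9801) = (192119201, 8918910)
(x_3, y_3) = (9801·192119201 + 464·455·8918910, 9801·8918910 + 455·192119201) = (3765920568201, 174828473365)
(x_4, y_4) = (9801·3765920568201 + 464·455·174828473365, 9801·174828473365 + 455·3765920568201) = (73819574785756801, 3426987725981820)

9801 455
192119201 8918910
3765920568201 174828473365
73819574785756801 3426987725981820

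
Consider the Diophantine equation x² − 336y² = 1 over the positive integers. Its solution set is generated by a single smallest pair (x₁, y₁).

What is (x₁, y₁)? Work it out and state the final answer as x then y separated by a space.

[18; 3,36] for √336; ℓ=2 ⇒ convergent index 1
step 0: (18, 1)  from 18·(1,0) + (0,1)
step 1: (55, 3)  from 3·(18,1) + (1,0)
→ (55, 3).  Check: 55²=3025, 336·3²=3024, difference 1.

55 3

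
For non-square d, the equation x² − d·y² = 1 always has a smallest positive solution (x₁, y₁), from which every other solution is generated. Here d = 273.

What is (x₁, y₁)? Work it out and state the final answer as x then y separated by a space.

d=273: √d = [16; 1,1,10,1,1,32] (ℓ=6, even), read p_5/q_5
step 0: (16, 1)  from 16·(1,0) + (0,1)
step 1: (17, 1)  from 1·(16,1) + (1,0)
…
step 4: (380, 23)  from 1·(347,21) + (33,2)
step 5: (727, 44)  from 1·(380,23) + (347,21)
(x₁, y₁) = (727, 44);  727² − 273·44² = 1 ✓

727 44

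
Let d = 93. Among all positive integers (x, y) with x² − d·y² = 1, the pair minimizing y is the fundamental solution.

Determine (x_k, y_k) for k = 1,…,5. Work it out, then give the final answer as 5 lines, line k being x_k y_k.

12151 1260
295293601 30620520
7176225079351 744139875780
174396621583094401 18084087230585040
4238186690536135053751 439479487133537766300

[9; 1,1,1,4,6,4,1,1,1,18] for √93; ℓ=10 ⇒ convergent index 9
i=0: a=9 ⇒ p=9, q=1
i=1: a=1 ⇒ p=10, q=1
i=2: a=1 ⇒ p=19, q=2
i=3: a=1 ⇒ p=29, q=3
i=4: a=4 ⇒ p=135, q=14
i=5: a=6 ⇒ p=839, q=87
i=6: a=4 ⇒ p=3491, q=362
i=7: a=1 ⇒ p=4330, q=449
i=8: a=1 ⇒ p=7821, q=811
i=9: a=1 ⇒ p=12151, q=1260
→ (12151, 1260).  Check: 12151²=147646801, 93·1260²=147646800, difference 1.
(x_2, y_2) = (12151·12151 + 93·1260·1260, 12151·1260 + 1260·12151) = (295293601, 30620520)
(x_3, y_3) = (12151·295293601 + 93·1260·30620520, 12151·30620520 + 1260·295293601) = (7176225079351, 744139875780)
(x_4, y_4) = (12151·7176225079351 + 93·1260·744139875780, 12151·744139875780 + 1260·7176225079351) = (174396621583094401, 18084087230585040)
(x_5, y_5) = (12151·174396621583094401 + 93·1260·18084087230585040, 12151·18084087230585040 + 1260·174396621583094401) = (4238186690536135053751, 439479487133537766300)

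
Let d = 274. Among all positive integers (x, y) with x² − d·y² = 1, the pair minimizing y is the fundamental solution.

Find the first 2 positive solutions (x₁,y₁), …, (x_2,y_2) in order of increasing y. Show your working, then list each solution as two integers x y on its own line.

3959299 239190
31352097142801 1894049455620

√274 → a₀=16, period (1,1,4,4,1,1,32); ℓ=7 odd so k=13
a_0=16:  p_0=16·1+0=16,  q_0=16·0+1=1
…
a_2=1:  p_2=1·17+16=33,  q_2=1·1+1=2
a_3=4:  p_3=4·33+17=149,  q_3=4·2+1=9
…
a_5=1:  p_5=1·629+149=778,  q_5=1·38+9=47
…
a_7=32:  p_7=32·1407+778=45802,  q_7=32·85+47=2767
a_8=1:  p_8=1·45802+1407=47209,  q_8=1·2767+85=2852
a_9=1:  p_9=1·47209+45802=93011,  q_9=1·2852+2767=5619
…
a_12=1:  p_12=1·1770023+419253=2189276,  q_12=1·106931+25328=132259
a_13=1:  p_13=1·2189276+1770023=3959299,  q_13=1·132259+106931=239190
fundamental: x₁=3959299, y₁=239190  (since 15676048571401 − 274·57211856100 = 1)
n=2: (3959299,239190)∘(3959299,239190) = (3959299·3959299+274·239190·239190, 3959299·239190+239190·3959299) = (31352097142801,1894049455620)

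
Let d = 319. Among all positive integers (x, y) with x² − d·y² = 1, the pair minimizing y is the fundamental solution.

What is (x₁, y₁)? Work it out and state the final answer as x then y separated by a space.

12901780 722361

d=319: √d = [17; 1,6,5,1,4,…,6,1,34] (ℓ=14, even), read p_13/q_13
step 0: (17, 1)  from 17·(1,0) + (0,1)
step 1: (18, 1)  from 1·(17,1) + (1,0)
…
step 3: (643, 36)  from 5·(125,7) + (18,1)
step 4: (768, 43)  from 1·(643,36) + (125,7)
step 5: (3715, 208)  from 4·(768,43) + (643,36)
step 6: (11913, 667)  from 3·(3715,208) + (768,43)
…
step 8: (58797, 3292)  from 3·(15628,875) + (11913,667)
step 9: (250816, 14043)  from 4·(58797,3292) + (15628,875)
…
step 11: (1798881, 100718)  from 5·(309613,17335) + (250816,14043)
step 12: (11102899, 621643)  from 6·(1798881,100718) + (309613,17335)
step 13: (12901780, 722361)  from 1·(11102899,621643) + (1798881,100718)
(x₁, y₁) = (12901780, 722361);  12901780² − 319·722361² = 1 ✓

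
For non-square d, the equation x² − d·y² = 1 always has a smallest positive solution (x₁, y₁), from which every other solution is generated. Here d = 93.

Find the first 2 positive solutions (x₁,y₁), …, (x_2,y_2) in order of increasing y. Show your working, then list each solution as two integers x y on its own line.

√93 → a₀=9, period (1,1,1,4,6,4,1,1,1,18); ℓ=10 even so k=9
k=0  a_k=9  p_k/q_k = 9/1
k=1  a_k=1  p_k/q_k = 10/1
k=2  a_k=1  p_k/q_k = 19/2
k=3  a_k=1  p_k/q_k = 29/3
…
k=5  a_k=6  p_k/q_k = 839/87
…
k=7  a_k=1  p_k/q_k = 4330/449
k=8  a_k=1  p_k/q_k = 7821/811
k=9  a_k=1  p_k/q_k = 12151/1260
(x₁, y₁) = (12151, 1260);  12151² − 93·1260² = 1 ✓
n=2: (12151,1260)∘(12151,1260) = (12151·12151+93·1260·1260, 12151·1260+1260·12151) = (295293601,30620520)

12151 1260
295293601 30620520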